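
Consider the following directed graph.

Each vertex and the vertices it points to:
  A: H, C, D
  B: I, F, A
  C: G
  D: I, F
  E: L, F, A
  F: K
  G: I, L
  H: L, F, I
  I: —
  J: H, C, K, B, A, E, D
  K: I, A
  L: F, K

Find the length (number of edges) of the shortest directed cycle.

4

For each vertex v, BFS finds the shortest path from v back to v.
The shortest such closed walk is A → H → L → K → A, length 4.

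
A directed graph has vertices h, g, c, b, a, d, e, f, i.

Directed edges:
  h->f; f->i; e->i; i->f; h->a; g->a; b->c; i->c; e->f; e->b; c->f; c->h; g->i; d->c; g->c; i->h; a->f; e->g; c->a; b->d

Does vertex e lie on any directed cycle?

e lies on a cycle iff there is a path from e back to itself.
Exploring from e, it never reaches itself; equivalently, its strongly connected component is a singleton.

No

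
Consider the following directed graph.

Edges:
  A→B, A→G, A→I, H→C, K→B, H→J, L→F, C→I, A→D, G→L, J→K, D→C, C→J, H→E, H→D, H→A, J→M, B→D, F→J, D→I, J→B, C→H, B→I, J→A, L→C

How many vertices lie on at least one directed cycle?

A vertex is on a directed cycle iff it belongs to a strongly connected component of size ≥ 2 (or has a self-loop).
The vertices on cycles are {A, B, C, D, F, G, H, J, K, L} — 10 in total.

10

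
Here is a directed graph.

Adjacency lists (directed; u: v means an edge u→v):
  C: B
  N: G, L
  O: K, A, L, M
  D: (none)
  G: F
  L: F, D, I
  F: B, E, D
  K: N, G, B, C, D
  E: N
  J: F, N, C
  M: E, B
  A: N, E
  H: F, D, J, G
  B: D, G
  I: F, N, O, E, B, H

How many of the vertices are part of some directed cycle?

14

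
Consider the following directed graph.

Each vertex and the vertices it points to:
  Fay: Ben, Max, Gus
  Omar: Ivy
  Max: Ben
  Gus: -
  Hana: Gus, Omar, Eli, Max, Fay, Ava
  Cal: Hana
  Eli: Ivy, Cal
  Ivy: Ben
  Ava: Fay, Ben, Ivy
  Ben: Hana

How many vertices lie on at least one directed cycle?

A vertex is on a directed cycle iff it belongs to a strongly connected component of size ≥ 2 (or has a self-loop).
The vertices on cycles are {Ava, Ben, Cal, Eli, Fay, Ivy, Max, Hana, Omar} — 9 in total.

9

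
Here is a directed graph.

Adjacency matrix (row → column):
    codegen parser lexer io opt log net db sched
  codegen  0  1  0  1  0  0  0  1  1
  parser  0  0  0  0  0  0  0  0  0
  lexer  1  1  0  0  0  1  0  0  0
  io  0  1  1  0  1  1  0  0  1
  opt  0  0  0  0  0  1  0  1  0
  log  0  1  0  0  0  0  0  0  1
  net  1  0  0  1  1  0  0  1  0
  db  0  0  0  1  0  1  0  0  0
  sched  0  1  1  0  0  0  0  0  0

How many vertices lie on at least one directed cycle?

7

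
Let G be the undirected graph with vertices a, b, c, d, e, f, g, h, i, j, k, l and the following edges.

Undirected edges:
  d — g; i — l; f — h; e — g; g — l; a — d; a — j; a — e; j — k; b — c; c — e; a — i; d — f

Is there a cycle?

Yes

DFS, tracking each vertex's parent; an edge to a visited non-parent vertex closes a cycle.
Start from b:
visit b (parent –)
  visit c (parent b)
    visit e (parent c)
      visit a (parent e)
        visit d (parent a)
          visit f (parent d)
            f–d: parent, skip
            visit h (parent f)
              h–f: parent, skip
          d–a: parent, skip
          visit g (parent d)
            g–d: parent, skip
            visit l (parent g)
              visit i (parent l)
                i–l: parent, skip
                i–a: a visited and ≠ parent → cycle
Cycle: a – d – g – l – i – a.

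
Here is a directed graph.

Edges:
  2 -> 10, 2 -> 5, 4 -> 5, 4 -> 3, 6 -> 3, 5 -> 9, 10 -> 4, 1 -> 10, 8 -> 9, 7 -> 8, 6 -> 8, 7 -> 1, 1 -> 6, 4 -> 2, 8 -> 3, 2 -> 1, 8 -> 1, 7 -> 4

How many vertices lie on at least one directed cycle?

A vertex is on a directed cycle iff it belongs to a strongly connected component of size ≥ 2 (or has a self-loop).
The vertices on cycles are {1, 2, 4, 6, 8, 10} — 6 in total.

6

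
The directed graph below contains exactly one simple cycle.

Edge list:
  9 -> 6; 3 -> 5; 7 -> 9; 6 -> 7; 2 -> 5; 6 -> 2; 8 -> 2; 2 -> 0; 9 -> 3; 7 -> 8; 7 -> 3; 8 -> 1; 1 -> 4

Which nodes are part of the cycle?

DFS with gray/black marking from 7:
7 gray
  8 gray
    2 gray
      5 gray
      5 black
      0 gray
      0 black
    2 black
    1 gray
      4 gray
      4 black
    1 black
  8 black
  9 gray
    6 gray
      6→2: 2 black — skip
      6→7: 7 is gray → back edge
Back edge closes the cycle 7 → 9 → 6 → 7; its vertices are {6, 7, 9}.

6, 7, 9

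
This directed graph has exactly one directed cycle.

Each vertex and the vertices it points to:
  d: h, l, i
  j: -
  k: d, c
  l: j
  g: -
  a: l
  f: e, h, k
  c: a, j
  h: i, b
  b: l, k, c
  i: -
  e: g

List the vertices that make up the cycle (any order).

b, d, h, k

DFS with gray/black marking from h:
h gray
  i gray
  i black
  b gray
    l gray
      j gray
      j black
    l black
    k gray
      d gray
        d→h: h is gray → back edge
Back edge closes the cycle h → b → k → d → h; its vertices are {b, d, h, k}.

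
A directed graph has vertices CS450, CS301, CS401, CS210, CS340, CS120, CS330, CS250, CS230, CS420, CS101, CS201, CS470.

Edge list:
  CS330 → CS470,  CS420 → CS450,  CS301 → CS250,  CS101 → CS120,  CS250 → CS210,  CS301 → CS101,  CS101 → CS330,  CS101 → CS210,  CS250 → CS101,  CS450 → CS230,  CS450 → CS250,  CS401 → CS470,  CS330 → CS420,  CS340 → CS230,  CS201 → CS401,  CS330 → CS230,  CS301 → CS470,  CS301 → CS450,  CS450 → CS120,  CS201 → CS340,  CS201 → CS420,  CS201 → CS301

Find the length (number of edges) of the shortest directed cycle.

5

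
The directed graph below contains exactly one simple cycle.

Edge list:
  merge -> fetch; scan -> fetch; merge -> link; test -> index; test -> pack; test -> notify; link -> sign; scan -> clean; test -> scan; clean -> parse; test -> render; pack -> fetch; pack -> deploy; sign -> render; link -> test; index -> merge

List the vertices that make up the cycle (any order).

DFS with gray/black marking from test:
test gray
  scan gray
    clean gray
      parse gray
      parse black
    clean black
    fetch gray
    fetch black
  scan black
  pack gray
    pack→fetch: fetch black — skip
    deploy gray
    deploy black
  pack black
  render gray
  render black
  index gray
    merge gray
      link gray
        sign gray
          sign→render: render black — skip
        sign black
        link→test: test is gray → back edge
Back edge closes the cycle test → index → merge → link → test; its vertices are {link, test, index, merge}.

link, test, index, merge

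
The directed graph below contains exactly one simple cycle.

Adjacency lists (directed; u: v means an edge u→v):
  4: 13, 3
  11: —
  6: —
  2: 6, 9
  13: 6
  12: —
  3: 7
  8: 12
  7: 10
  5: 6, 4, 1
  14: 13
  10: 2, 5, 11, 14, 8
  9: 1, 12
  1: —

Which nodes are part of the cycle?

3, 4, 5, 7, 10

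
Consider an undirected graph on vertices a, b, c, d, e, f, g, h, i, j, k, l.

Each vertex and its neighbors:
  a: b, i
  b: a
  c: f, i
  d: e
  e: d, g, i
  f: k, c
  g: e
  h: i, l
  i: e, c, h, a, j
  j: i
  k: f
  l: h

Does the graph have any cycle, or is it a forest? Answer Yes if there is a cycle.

DFS, tracking each vertex's parent; an edge to a visited non-parent vertex closes a cycle.
Start from e:
visit e (parent –)
  visit d (parent e)
    d–e: parent, skip
  visit g (parent e)
    g–e: parent, skip
  visit i (parent e)
    i–e: parent, skip
    visit c (parent i)
      visit f (parent c)
        visit k (parent f)
          k–f: parent, skip
        f–c: parent, skip
      c–i: parent, skip
    visit h (parent i)
      h–i: parent, skip
      visit l (parent h)
        l–h: parent, skip
    visit a (parent i)
      visit b (parent a)
        b–a: parent, skip
      a–i: parent, skip
    visit j (parent i)
      j–i: parent, skip
No non-parent visited neighbor found — the graph is a forest.

No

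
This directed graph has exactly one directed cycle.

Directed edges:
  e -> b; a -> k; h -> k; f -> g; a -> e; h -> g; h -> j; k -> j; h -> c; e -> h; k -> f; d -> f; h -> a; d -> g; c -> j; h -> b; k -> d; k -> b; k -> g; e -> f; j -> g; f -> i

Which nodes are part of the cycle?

DFS with gray/black marking from a:
a gray
  k gray
    f gray
      i gray
      i black
      g gray
      g black
    f black
    d gray
      d→g: g black — skip
      d→f: f black — skip
    d black
    b gray
    b black
    k→g: g black — skip
    j gray
      j→g: g black — skip
    j black
  k black
  e gray
    e→b: b black — skip
    h gray
      h→j: j black — skip
      c gray
        c→j: j black — skip
      c black
      h→g: g black — skip
      h→b: b black — skip
      h→k: k black — skip
      h→a: a is gray → back edge
Back edge closes the cycle a → e → h → a; its vertices are {a, e, h}.

a, e, h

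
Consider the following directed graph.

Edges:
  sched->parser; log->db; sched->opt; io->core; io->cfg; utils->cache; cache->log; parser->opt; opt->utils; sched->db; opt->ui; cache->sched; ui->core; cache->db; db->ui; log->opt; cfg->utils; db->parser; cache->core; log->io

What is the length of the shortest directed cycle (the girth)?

4

For each vertex v, BFS finds the shortest path from v back to v.
The shortest such closed walk is cache → sched → opt → utils → cache, length 4.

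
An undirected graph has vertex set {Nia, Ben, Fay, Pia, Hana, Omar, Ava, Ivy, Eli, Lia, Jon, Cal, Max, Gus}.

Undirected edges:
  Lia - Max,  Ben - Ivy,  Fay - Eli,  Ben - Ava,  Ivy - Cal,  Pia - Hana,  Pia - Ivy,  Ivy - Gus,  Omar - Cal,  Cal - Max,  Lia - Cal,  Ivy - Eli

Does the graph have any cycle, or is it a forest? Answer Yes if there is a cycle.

Yes

DFS, tracking each vertex's parent; an edge to a visited non-parent vertex closes a cycle.
Start from Ava:
visit Ava (parent –)
  visit Ben (parent Ava)
    Ben–Ava: parent, skip
    visit Ivy (parent Ben)
      visit Eli (parent Ivy)
        visit Fay (parent Eli)
          Fay–Eli: parent, skip
        Eli–Ivy: parent, skip
      visit Gus (parent Ivy)
        Gus–Ivy: parent, skip
      visit Pia (parent Ivy)
        visit Hana (parent Pia)
          Hana–Pia: parent, skip
        Pia–Ivy: parent, skip
      Ivy–Ben: parent, skip
      visit Cal (parent Ivy)
        visit Omar (parent Cal)
          Omar–Cal: parent, skip
        Cal–Ivy: parent, skip
        visit Max (parent Cal)
          Max–Cal: parent, skip
          visit Lia (parent Max)
            Lia–Cal: Cal visited and ≠ parent → cycle
Cycle: Cal – Max – Lia – Cal.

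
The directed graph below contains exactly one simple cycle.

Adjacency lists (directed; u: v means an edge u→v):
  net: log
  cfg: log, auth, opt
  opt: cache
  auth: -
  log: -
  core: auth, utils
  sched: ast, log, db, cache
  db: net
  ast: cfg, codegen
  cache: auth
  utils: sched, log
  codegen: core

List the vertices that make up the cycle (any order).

ast, core, sched, utils, codegen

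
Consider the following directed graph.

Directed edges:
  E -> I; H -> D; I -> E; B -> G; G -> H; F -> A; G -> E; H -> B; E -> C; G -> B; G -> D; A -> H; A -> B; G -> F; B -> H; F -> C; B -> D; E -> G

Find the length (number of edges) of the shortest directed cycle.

2

For each vertex v, BFS finds the shortest path from v back to v.
The shortest such closed walk is I → E → I, length 2.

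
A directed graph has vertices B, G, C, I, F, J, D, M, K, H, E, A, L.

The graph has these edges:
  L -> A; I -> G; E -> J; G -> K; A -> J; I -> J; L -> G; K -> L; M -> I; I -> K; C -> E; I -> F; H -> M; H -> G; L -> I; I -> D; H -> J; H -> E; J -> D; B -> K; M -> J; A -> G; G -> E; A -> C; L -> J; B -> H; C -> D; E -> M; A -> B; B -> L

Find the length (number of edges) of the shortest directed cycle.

3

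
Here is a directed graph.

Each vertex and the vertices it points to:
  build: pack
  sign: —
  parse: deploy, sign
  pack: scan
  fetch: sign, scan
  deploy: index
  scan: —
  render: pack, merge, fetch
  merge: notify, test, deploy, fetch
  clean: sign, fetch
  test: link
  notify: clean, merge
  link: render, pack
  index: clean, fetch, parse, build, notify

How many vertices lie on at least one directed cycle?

8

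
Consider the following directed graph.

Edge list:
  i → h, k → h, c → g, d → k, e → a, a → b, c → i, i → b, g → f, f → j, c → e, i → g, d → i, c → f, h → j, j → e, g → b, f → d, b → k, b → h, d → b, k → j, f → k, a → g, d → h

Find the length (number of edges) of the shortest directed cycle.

For each vertex v, BFS finds the shortest path from v back to v.
The shortest such closed walk is f → d → i → g → f, length 4.

4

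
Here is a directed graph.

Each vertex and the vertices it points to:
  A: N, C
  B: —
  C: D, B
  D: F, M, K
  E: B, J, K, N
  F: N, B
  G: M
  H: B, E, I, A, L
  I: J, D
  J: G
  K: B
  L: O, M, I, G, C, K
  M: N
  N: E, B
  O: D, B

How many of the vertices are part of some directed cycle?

5

A vertex is on a directed cycle iff it belongs to a strongly connected component of size ≥ 2 (or has a self-loop).
The vertices on cycles are {E, G, J, M, N} — 5 in total.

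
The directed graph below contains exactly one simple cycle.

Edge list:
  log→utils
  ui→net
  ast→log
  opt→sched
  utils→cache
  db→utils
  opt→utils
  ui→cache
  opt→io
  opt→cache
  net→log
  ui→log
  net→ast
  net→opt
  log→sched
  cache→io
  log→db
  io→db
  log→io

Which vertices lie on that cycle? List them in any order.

db, io, cache, utils

DFS with gray/black marking from io:
io gray
  db gray
    utils gray
      cache gray
        cache→io: io is gray → back edge
Back edge closes the cycle io → db → utils → cache → io; its vertices are {db, io, cache, utils}.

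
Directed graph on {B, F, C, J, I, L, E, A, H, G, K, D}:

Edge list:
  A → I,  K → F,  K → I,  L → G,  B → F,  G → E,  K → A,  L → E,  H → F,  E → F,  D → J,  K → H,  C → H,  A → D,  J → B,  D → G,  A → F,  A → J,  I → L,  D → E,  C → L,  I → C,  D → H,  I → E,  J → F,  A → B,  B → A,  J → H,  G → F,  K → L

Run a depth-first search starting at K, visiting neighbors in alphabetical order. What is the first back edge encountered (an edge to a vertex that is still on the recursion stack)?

DFS from K (visiting neighbors in alphabetical order); mark gray on enter, black on exit:
K gray
  A gray
    B gray
      B→A: A is gray → back edge
First back edge: B → A.

B→A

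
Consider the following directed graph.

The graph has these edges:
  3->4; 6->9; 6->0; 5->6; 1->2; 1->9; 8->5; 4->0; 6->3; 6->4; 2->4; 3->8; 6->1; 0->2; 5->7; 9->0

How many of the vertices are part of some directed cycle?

A vertex is on a directed cycle iff it belongs to a strongly connected component of size ≥ 2 (or has a self-loop).
The vertices on cycles are {0, 2, 3, 4, 5, 6, 8} — 7 in total.

7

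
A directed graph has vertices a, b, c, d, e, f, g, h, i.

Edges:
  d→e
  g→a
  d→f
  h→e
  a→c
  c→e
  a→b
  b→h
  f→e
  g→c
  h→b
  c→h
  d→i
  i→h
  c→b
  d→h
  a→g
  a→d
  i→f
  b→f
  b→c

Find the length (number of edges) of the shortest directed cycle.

2

For each vertex v, BFS finds the shortest path from v back to v.
The shortest such closed walk is g → a → g, length 2.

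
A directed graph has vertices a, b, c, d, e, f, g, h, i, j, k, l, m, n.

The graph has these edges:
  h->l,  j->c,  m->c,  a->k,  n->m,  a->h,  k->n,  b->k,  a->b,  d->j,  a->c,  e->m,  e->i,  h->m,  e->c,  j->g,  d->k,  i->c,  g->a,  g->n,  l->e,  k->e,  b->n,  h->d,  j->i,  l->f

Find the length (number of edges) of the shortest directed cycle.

5

For each vertex v, BFS finds the shortest path from v back to v.
The shortest such closed walk is a → h → d → j → g → a, length 5.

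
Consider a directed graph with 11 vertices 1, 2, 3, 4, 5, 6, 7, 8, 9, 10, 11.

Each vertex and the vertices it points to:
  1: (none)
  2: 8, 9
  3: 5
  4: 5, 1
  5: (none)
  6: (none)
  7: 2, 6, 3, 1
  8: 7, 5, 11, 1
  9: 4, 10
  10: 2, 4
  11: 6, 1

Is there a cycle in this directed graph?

Yes

DFS with white/gray/black marking, starting from 5:
5 gray
5 black
1 gray
1 black
2 gray
  8 gray
    7 gray
      7→2: 2 is gray → back edge
Back edge found, so a cycle exists: 2 → 8 → 7 → 2.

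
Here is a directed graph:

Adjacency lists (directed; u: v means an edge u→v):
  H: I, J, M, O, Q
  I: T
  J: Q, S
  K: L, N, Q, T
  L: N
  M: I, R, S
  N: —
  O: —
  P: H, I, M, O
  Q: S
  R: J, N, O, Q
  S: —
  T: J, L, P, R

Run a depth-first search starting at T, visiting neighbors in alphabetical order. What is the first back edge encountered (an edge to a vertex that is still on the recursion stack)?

DFS from T (visiting neighbors in alphabetical order); mark gray on enter, black on exit:
T gray
  J gray
    Q gray
      S gray
      S black
    Q black
    J→S: S black — skip
  J black
  L gray
    N gray
    N black
  L black
  P gray
    H gray
      I gray
        I→T: T is gray → back edge
First back edge: I → T.

I->T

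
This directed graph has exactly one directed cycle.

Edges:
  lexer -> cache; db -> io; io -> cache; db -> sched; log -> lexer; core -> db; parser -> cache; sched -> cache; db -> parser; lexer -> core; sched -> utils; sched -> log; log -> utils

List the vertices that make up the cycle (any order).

DFS with gray/black marking from db:
db gray
  sched gray
    cache gray
    cache black
    log gray
      utils gray
      utils black
      lexer gray
        lexer→cache: cache black — skip
        core gray
          core→db: db is gray → back edge
Back edge closes the cycle db → sched → log → lexer → core → db; its vertices are {db, log, core, lexer, sched}.

db, log, core, lexer, sched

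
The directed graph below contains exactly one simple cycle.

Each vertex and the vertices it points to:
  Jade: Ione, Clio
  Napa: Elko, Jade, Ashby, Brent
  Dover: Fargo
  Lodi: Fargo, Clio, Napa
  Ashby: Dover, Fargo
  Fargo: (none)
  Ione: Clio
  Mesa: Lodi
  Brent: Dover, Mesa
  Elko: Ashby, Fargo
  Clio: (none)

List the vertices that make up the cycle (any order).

DFS with gray/black marking from Lodi:
Lodi gray
  Fargo gray
  Fargo black
  Clio gray
  Clio black
  Napa gray
    Elko gray
      Ashby gray
        Dover gray
          Dover→Fargo: Fargo black — skip
        Dover black
        Ashby→Fargo: Fargo black — skip
      Ashby black
      Elko→Fargo: Fargo black — skip
    Elko black
    Jade gray
      Ione gray
        Ione→Clio: Clio black — skip
      Ione black
      Jade→Clio: Clio black — skip
    Jade black
    Napa→Ashby: Ashby black — skip
    Brent gray
      Brent→Dover: Dover black — skip
      Mesa gray
        Mesa→Lodi: Lodi is gray → back edge
Back edge closes the cycle Lodi → Napa → Brent → Mesa → Lodi; its vertices are {Lodi, Mesa, Napa, Brent}.

Lodi, Mesa, Napa, Brent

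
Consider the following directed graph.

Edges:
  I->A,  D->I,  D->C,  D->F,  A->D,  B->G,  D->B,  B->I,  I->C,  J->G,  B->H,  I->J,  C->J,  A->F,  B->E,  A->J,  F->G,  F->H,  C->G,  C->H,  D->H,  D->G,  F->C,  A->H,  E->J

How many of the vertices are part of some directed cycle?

4

A vertex is on a directed cycle iff it belongs to a strongly connected component of size ≥ 2 (or has a self-loop).
The vertices on cycles are {A, B, D, I} — 4 in total.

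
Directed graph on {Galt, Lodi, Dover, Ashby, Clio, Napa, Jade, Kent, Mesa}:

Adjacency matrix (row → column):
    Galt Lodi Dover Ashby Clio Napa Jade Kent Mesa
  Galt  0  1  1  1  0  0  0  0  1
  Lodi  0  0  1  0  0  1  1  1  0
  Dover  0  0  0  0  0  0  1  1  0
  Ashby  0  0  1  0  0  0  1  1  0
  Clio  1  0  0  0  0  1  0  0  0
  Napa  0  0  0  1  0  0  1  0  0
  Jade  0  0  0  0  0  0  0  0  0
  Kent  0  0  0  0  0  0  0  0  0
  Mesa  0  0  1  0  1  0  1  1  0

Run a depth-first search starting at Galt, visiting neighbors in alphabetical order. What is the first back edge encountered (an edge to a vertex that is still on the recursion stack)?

DFS from Galt (visiting neighbors in alphabetical order); mark gray on enter, black on exit:
Galt gray
  Ashby gray
    Dover gray
      Jade gray
      Jade black
      Kent gray
      Kent black
    Dover black
    Ashby→Jade: Jade black — skip
    Ashby→Kent: Kent black — skip
  Ashby black
  Galt→Dover: Dover black — skip
  Lodi gray
    Lodi→Dover: Dover black — skip
    Lodi→Jade: Jade black — skip
    Lodi→Kent: Kent black — skip
    Napa gray
      Napa→Ashby: Ashby black — skip
      Napa→Jade: Jade black — skip
    Napa black
  Lodi black
  Mesa gray
    Clio gray
      Clio→Galt: Galt is gray → back edge
First back edge: Clio → Galt.

Clio->Galt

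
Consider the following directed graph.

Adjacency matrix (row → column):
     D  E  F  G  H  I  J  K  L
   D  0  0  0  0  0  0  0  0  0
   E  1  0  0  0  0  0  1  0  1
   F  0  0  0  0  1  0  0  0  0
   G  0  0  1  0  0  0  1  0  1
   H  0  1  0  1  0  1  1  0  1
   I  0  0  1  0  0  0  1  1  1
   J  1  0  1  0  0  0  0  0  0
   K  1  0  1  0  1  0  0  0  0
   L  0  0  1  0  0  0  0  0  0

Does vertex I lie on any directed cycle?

Yes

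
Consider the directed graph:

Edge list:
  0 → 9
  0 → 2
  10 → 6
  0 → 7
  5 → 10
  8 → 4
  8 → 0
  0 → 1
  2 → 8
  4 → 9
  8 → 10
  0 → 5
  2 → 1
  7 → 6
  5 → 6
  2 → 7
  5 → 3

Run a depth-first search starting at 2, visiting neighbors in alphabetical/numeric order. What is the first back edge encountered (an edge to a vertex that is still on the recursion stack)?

0->2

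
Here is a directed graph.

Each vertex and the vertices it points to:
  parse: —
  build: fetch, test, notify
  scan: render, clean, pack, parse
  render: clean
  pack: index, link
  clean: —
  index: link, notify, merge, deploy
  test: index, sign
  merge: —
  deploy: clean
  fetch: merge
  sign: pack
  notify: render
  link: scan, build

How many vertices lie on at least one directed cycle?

A vertex is on a directed cycle iff it belongs to a strongly connected component of size ≥ 2 (or has a self-loop).
The vertices on cycles are {link, pack, scan, sign, test, build, index} — 7 in total.

7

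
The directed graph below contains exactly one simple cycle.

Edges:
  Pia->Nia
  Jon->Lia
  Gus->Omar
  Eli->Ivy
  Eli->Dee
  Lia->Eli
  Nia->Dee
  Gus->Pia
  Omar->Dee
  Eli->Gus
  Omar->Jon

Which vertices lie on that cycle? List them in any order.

Eli, Gus, Jon, Lia, Omar

DFS with gray/black marking from Eli:
Eli gray
  Dee gray
  Dee black
  Ivy gray
  Ivy black
  Gus gray
    Omar gray
      Omar→Dee: Dee black — skip
      Jon gray
        Lia gray
          Lia→Eli: Eli is gray → back edge
Back edge closes the cycle Eli → Gus → Omar → Jon → Lia → Eli; its vertices are {Eli, Gus, Jon, Lia, Omar}.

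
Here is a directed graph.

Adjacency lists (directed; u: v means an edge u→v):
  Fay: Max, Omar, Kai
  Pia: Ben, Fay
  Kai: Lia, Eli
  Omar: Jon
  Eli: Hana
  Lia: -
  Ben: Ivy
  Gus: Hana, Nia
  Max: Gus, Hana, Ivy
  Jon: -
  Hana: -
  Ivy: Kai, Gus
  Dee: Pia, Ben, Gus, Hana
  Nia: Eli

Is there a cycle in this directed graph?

DFS with white/gray/black marking, starting from Nia:
Nia gray
  Eli gray
    Hana gray
    Hana black
  Eli black
Nia black
Fay gray
  Max gray
    Gus gray
      Gus→Hana: Hana black — skip
      Gus→Nia: Nia black — skip
    Gus black
    Max→Hana: Hana black — skip
    Ivy gray
      Kai gray
        Lia gray
        Lia black
        Kai→Eli: Eli black — skip
      Kai black
      Ivy→Gus: Gus black — skip
    Ivy black
  Max black
  Omar gray
    Jon gray
    Jon black
  Omar black
  Fay→Kai: Kai black — skip
Fay black
Pia gray
  Ben gray
    Ben→Ivy: Ivy black — skip
  Ben black
  Pia→Fay: Fay black — skip
Pia black
Dee gray
  Dee→Pia: Pia black — skip
  Dee→Ben: Ben black — skip
  Dee→Gus: Gus black — skip
  Dee→Hana: Hana black — skip
Dee black
Every edge goes to a white or black vertex — no back edge, so the graph is acyclic.

No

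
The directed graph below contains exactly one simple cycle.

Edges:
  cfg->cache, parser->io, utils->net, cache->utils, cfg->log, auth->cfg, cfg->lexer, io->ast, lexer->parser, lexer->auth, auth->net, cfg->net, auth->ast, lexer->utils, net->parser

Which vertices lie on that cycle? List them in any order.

cfg, auth, lexer

DFS with gray/black marking from auth:
auth gray
  cfg gray
    cache gray
      utils gray
        net gray
          parser gray
            io gray
              ast gray
              ast black
            io black
          parser black
        net black
      utils black
    cache black
    log gray
    log black
    cfg→net: net black — skip
    lexer gray
      lexer→auth: auth is gray → back edge
Back edge closes the cycle auth → cfg → lexer → auth; its vertices are {cfg, auth, lexer}.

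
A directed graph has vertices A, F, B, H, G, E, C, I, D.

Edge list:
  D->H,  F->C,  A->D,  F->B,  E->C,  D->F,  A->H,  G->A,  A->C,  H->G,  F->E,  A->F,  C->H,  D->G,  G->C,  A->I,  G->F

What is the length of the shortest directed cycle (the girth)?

For each vertex v, BFS finds the shortest path from v back to v.
The shortest such closed walk is A → D → G → A, length 3.

3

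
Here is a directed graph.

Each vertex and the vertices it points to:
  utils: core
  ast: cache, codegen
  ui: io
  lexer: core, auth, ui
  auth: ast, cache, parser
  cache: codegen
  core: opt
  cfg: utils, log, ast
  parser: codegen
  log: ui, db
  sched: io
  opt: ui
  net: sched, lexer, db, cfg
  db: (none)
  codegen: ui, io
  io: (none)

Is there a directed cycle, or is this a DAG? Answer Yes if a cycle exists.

DFS with white/gray/black marking, starting from core:
core gray
  opt gray
    ui gray
      io gray
      io black
    ui black
  opt black
core black
utils gray
  utils→core: core black — skip
utils black
ast gray
  cache gray
    codegen gray
      codegen→ui: ui black — skip
      codegen→io: io black — skip
    codegen black
  cache black
  ast→codegen: codegen black — skip
ast black
lexer gray
  lexer→core: core black — skip
  auth gray
    auth→ast: ast black — skip
    auth→cache: cache black — skip
    parser gray
      parser→codegen: codegen black — skip
    parser black
  auth black
  lexer→ui: ui black — skip
lexer black
cfg gray
  cfg→utils: utils black — skip
  log gray
    log→ui: ui black — skip
    db gray
    db black
  log black
  cfg→ast: ast black — skip
cfg black
sched gray
  sched→io: io black — skip
sched black
net gray
  net→sched: sched black — skip
  net→lexer: lexer black — skip
  net→db: db black — skip
  net→cfg: cfg black — skip
net black
Every edge goes to a white or black vertex — no back edge, so the graph is acyclic.

No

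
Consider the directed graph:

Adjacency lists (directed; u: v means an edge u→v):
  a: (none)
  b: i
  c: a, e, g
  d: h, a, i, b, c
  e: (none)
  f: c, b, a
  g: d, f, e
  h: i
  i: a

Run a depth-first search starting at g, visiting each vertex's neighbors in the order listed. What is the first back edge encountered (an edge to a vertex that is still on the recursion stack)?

DFS from g (visiting each vertex's neighbors in the order listed); mark gray on enter, black on exit:
g gray
  d gray
    h gray
      i gray
        a gray
        a black
      i black
    h black
    d→a: a black — skip
    d→i: i black — skip
    b gray
      b→i: i black — skip
    b black
    c gray
      c→a: a black — skip
      e gray
      e black
      c→g: g is gray → back edge
First back edge: c → g.

c->g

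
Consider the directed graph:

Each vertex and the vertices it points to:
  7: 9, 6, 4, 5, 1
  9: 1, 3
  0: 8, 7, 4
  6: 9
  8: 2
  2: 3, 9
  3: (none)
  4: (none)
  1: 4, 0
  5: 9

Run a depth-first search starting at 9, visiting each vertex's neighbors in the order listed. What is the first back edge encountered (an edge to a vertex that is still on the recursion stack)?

2→9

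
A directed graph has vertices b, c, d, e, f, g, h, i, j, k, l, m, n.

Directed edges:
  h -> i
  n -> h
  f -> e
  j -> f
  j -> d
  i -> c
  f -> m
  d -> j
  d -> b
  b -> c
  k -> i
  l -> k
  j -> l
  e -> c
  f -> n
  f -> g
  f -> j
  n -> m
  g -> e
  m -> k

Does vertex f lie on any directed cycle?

Yes

f is on a cycle iff f can reach itself via ≥1 edge.
f → j → f — yes.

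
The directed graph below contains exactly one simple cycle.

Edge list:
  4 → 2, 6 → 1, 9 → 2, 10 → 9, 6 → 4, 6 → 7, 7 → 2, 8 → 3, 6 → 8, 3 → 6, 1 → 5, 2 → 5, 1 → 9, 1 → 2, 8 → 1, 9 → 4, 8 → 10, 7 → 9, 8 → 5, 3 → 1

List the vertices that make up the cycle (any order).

DFS with gray/black marking from 6:
6 gray
  7 gray
    9 gray
      4 gray
        2 gray
          5 gray
          5 black
        2 black
      4 black
      9→2: 2 black — skip
    9 black
    7→2: 2 black — skip
  7 black
  6→4: 4 black — skip
  1 gray
    1→9: 9 black — skip
    1→2: 2 black — skip
    1→5: 5 black — skip
  1 black
  8 gray
    10 gray
      10→9: 9 black — skip
    10 black
    3 gray
      3→1: 1 black — skip
      3→6: 6 is gray → back edge
Back edge closes the cycle 6 → 8 → 3 → 6; its vertices are {3, 6, 8}.

3, 6, 8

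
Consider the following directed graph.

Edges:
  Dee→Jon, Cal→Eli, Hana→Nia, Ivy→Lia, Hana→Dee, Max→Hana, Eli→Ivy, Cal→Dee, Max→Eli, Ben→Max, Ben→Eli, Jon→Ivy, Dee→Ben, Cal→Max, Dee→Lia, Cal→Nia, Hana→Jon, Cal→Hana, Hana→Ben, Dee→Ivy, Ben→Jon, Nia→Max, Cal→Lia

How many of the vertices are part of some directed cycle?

5

A vertex is on a directed cycle iff it belongs to a strongly connected component of size ≥ 2 (or has a self-loop).
The vertices on cycles are {Ben, Dee, Max, Nia, Hana} — 5 in total.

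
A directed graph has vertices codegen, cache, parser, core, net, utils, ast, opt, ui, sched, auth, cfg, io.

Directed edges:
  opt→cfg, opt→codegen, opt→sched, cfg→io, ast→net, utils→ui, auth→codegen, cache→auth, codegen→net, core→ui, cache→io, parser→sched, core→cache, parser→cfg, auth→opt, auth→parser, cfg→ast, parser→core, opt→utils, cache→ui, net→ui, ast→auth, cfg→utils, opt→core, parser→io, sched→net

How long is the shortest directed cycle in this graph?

For each vertex v, BFS finds the shortest path from v back to v.
The shortest such closed walk is auth → opt → cfg → ast → auth, length 4.

4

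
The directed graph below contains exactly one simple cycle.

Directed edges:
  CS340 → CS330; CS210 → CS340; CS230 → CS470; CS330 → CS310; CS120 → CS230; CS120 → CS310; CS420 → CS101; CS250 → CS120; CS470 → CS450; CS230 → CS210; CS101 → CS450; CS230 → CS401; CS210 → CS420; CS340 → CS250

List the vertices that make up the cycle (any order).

DFS with gray/black marking from CS230:
CS230 gray
  CS470 gray
    CS450 gray
    CS450 black
  CS470 black
  CS401 gray
  CS401 black
  CS210 gray
    CS420 gray
      CS101 gray
        CS101→CS450: CS450 black — skip
      CS101 black
    CS420 black
    CS340 gray
      CS250 gray
        CS120 gray
          CS120→CS230: CS230 is gray → back edge
Back edge closes the cycle CS230 → CS210 → CS340 → CS250 → CS120 → CS230; its vertices are {CS120, CS210, CS230, CS250, CS340}.

CS120, CS210, CS230, CS250, CS340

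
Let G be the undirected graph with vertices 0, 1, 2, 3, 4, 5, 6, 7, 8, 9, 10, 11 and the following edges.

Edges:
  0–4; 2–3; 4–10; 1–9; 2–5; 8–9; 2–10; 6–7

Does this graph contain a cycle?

No

DFS, tracking each vertex's parent; an edge to a visited non-parent vertex closes a cycle.
Start from 10:
visit 10 (parent –)
  visit 2 (parent 10)
    2–10: parent, skip
    visit 3 (parent 2)
      3–2: parent, skip
    visit 5 (parent 2)
      5–2: parent, skip
  visit 4 (parent 10)
    visit 0 (parent 4)
      0–4: parent, skip
    4–10: parent, skip
visit 1 (parent –)
  visit 9 (parent 1)
    visit 8 (parent 9)
      8–9: parent, skip
    9–1: parent, skip
visit 6 (parent –)
  visit 7 (parent 6)
    7–6: parent, skip
visit 11 (parent –)
No non-parent visited neighbor found — the graph is a forest.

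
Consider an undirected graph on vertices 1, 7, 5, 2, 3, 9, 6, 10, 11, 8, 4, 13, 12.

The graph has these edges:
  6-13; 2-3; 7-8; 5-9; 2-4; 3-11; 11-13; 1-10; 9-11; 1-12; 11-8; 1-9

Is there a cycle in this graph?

No

DFS, tracking each vertex's parent; an edge to a visited non-parent vertex closes a cycle.
Start from 1:
visit 1 (parent –)
  visit 12 (parent 1)
    12–1: parent, skip
  visit 10 (parent 1)
    10–1: parent, skip
  visit 9 (parent 1)
    9–1: parent, skip
    visit 11 (parent 9)
      11–9: parent, skip
      visit 3 (parent 11)
        visit 2 (parent 3)
          visit 4 (parent 2)
            4–2: parent, skip
          2–3: parent, skip
        3–11: parent, skip
      visit 13 (parent 11)
        visit 6 (parent 13)
          6–13: parent, skip
        13–11: parent, skip
      visit 8 (parent 11)
        visit 7 (parent 8)
          7–8: parent, skip
        8–11: parent, skip
    visit 5 (parent 9)
      5–9: parent, skip
No non-parent visited neighbor found — the graph is a forest.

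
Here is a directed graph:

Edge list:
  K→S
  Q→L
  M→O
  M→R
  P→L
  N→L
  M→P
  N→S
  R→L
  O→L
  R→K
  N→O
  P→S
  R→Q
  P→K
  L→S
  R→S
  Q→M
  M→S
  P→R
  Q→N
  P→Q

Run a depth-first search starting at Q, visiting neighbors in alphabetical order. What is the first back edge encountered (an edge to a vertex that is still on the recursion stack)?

P→Q

DFS from Q (visiting neighbors in alphabetical order); mark gray on enter, black on exit:
Q gray
  L gray
    S gray
    S black
  L black
  M gray
    O gray
      O→L: L black — skip
    O black
    P gray
      K gray
        K→S: S black — skip
      K black
      P→L: L black — skip
      P→Q: Q is gray → back edge
First back edge: P → Q.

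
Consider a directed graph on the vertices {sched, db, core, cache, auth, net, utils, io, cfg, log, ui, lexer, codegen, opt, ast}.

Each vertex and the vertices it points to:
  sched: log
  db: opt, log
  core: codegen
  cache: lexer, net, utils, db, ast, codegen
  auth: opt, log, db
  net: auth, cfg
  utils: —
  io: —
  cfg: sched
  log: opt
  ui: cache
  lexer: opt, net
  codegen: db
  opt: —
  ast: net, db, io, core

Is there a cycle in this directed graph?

No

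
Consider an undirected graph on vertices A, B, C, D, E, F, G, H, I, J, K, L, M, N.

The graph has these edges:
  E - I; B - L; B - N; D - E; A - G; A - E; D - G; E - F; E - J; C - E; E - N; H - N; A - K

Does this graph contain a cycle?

Yes

DFS, tracking each vertex's parent; an edge to a visited non-parent vertex closes a cycle.
Start from F:
visit F (parent –)
  visit E (parent F)
    visit C (parent E)
      C–E: parent, skip
    visit N (parent E)
      visit H (parent N)
        H–N: parent, skip
      N–E: parent, skip
      visit B (parent N)
        visit L (parent B)
          L–B: parent, skip
        B–N: parent, skip
    visit A (parent E)
      visit G (parent A)
        G–A: parent, skip
        visit D (parent G)
          D–E: E visited and ≠ parent → cycle
Cycle: E – A – G – D – E.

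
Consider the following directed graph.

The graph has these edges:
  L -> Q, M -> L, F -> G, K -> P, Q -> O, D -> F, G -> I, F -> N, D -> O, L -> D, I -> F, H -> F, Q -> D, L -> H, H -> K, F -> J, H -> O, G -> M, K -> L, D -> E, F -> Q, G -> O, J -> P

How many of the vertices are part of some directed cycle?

A vertex is on a directed cycle iff it belongs to a strongly connected component of size ≥ 2 (or has a self-loop).
The vertices on cycles are {D, F, G, H, I, K, L, M, Q} — 9 in total.

9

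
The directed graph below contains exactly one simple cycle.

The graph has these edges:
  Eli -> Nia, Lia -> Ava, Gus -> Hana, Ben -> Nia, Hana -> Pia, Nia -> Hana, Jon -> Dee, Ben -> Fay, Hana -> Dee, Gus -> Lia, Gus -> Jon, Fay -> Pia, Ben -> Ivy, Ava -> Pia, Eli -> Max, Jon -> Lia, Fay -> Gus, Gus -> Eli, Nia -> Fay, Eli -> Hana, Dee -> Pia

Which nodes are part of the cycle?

DFS with gray/black marking from Fay:
Fay gray
  Pia gray
  Pia black
  Gus gray
    Jon gray
      Dee gray
        Dee→Pia: Pia black — skip
      Dee black
      Lia gray
        Ava gray
          Ava→Pia: Pia black — skip
        Ava black
      Lia black
    Jon black
    Hana gray
      Hana→Pia: Pia black — skip
      Hana→Dee: Dee black — skip
    Hana black
    Eli gray
      Max gray
      Max black
      Eli→Hana: Hana black — skip
      Nia gray
        Nia→Fay: Fay is gray → back edge
Back edge closes the cycle Fay → Gus → Eli → Nia → Fay; its vertices are {Eli, Fay, Gus, Nia}.

Eli, Fay, Gus, Nia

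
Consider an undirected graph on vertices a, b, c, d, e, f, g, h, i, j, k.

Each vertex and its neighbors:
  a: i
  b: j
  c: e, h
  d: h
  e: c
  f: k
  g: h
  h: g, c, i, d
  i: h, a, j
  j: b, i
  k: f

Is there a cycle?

No

DFS, tracking each vertex's parent; an edge to a visited non-parent vertex closes a cycle.
Start from d:
visit d (parent –)
  visit h (parent d)
    visit g (parent h)
      g–h: parent, skip
    visit c (parent h)
      visit e (parent c)
        e–c: parent, skip
      c–h: parent, skip
    visit i (parent h)
      i–h: parent, skip
      visit a (parent i)
        a–i: parent, skip
      visit j (parent i)
        visit b (parent j)
          b–j: parent, skip
        j–i: parent, skip
    h–d: parent, skip
visit f (parent –)
  visit k (parent f)
    k–f: parent, skip
No non-parent visited neighbor found — the graph is a forest.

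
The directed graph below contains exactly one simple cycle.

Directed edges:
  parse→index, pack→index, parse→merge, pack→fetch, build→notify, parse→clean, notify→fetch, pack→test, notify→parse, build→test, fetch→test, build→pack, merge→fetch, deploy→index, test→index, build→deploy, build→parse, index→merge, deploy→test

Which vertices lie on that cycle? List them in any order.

test, fetch, index, merge

DFS with gray/black marking from merge:
merge gray
  fetch gray
    test gray
      index gray
        index→merge: merge is gray → back edge
Back edge closes the cycle merge → fetch → test → index → merge; its vertices are {test, fetch, index, merge}.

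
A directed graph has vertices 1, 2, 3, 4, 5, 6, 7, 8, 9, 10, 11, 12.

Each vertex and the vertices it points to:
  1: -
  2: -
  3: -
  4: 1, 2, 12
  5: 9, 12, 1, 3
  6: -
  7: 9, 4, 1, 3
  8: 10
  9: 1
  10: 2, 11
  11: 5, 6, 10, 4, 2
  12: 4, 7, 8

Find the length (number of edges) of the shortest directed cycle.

For each vertex v, BFS finds the shortest path from v back to v.
The shortest such closed walk is 12 → 4 → 12, length 2.

2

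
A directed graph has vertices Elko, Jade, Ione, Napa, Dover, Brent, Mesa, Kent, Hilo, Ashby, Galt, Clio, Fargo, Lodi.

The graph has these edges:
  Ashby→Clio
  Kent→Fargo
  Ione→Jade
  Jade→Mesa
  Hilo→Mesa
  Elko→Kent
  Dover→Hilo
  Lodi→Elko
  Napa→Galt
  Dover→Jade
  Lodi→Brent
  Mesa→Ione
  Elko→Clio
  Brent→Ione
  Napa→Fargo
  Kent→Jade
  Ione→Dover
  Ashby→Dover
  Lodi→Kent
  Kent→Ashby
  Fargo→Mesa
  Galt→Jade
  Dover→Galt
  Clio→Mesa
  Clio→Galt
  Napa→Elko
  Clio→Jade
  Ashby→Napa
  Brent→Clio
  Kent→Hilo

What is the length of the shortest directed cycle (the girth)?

3

For each vertex v, BFS finds the shortest path from v back to v.
The shortest such closed walk is Jade → Mesa → Ione → Jade, length 3.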